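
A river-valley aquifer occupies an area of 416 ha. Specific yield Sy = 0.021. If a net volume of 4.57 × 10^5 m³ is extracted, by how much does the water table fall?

A = 416 ha = 4.16 × 10^6 m²
Δh = ΔV / (Sy × A) = 4.57 × 10^5 m³ / (0.021 × 4.16 × 10^6 m²) = 5.231 m

Δh ≈ 5.23 m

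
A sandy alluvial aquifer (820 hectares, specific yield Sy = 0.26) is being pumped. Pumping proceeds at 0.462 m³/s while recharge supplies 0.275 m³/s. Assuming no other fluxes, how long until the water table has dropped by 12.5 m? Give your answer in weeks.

A = 820 hectares = 8.2 × 10^6 m²
ΔV = Sy × A × Δh = 0.26 × 8.2 × 10^6 × 12.5 = 2.665 × 10^7 m³
Net withdrawal = 0.462 − 0.275 = 0.187 m³/s = 16160 m³/d
t = ΔV / Q = 2.665 × 10^7 m³ / 16160 m³/d = 1649 d
t = 1649 d ≈ 235.6 weeks

t ≈ 236 weeks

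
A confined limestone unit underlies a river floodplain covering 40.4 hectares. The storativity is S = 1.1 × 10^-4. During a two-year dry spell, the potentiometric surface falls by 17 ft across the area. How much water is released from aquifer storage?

ΔV ≈ 230 m³

A = 40.4 hectares = 4.04 × 10^5 m²
Δh = 17 ft = 5.182 m
ΔV = S × A × Δh = 1.1 × 10^-4 × 4.04 × 10^5 m² × 5.182 m = 230.3 m³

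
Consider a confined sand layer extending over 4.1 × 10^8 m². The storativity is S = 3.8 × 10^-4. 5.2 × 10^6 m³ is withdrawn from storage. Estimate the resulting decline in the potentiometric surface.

Δh = ΔV / (S × A) = 5.2 × 10^6 m³ / (3.8 × 10^-4 × 4.1 × 10^8 m²) = 33.38 m

Δh ≈ 33.4 m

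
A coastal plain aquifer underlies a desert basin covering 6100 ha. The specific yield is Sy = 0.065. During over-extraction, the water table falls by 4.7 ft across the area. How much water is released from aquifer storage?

ΔV ≈ 5.68 × 10^6 m³

A = 6100 ha = 6.1 × 10^7 m²
Δh = 4.7 ft = 1.433 m
ΔV = Sy × A × Δh = 0.065 × 6.1 × 10^7 m² × 1.433 m = 5.68 × 10^6 m³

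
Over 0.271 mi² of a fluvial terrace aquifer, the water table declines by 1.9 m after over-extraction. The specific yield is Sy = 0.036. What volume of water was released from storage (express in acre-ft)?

A = 0.271 mi² = 7.019 × 10^5 m²
ΔV = Sy × A × Δh = 0.036 × 7.019 × 10^5 m² × 1.9 m = 48010 m³
ΔV = 48010 m³ = 38.92 acre-ft

ΔV ≈ 38.9 acre-ft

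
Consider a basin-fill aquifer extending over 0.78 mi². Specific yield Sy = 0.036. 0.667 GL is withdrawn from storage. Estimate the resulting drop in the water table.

Δh ≈ 9.17 m

A = 0.78 mi² = 2.02 × 10^6 m²
ΔV = 0.667 GL = 6.67 × 10^5 m³
Δh = ΔV / (Sy × A) = 6.67 × 10^5 m³ / (0.036 × 2.02 × 10^6 m²) = 9.171 m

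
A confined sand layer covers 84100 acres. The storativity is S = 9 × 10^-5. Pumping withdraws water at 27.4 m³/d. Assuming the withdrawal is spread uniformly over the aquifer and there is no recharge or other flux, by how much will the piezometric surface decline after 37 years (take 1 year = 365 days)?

Δh ≈ 12.1 m

A = 84100 acres = 3.403 × 10^8 m²
t = 37 years = 13500 d
ΔV = Q × t = 27.4 m³/d × 13500 d = 3.7 × 10^5 m³
Δh = ΔV / (S × A) = 3.7 × 10^5 / (9 × 10^-5 × 3.403 × 10^8) = 12.08 m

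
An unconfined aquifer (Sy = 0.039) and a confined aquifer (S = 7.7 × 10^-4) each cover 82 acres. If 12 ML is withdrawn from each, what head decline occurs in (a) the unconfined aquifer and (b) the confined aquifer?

A = 82 acres = 3.318 × 10^5 m²
ΔV = 12 ML = 12000 m³
Unconfined: Δh_u = ΔV/(Sy·A) = 12000/(0.039 × 3.318 × 10^5) = 0.9272 m
Confined: Δh_c = ΔV/(S·A) = 12000/(7.7 × 10^-4 × 3.318 × 10^5) = 46.96 m

Δh_u ≈ 0.927 m; Δh_c ≈ 47 m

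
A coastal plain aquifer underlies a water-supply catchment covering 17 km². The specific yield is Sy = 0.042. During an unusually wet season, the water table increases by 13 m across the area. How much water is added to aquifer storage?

A = 17 km² = 1.7 × 10^7 m²
ΔV = Sy × A × Δh = 0.042 × 1.7 × 10^7 m² × 13 m = 9.282 × 10^6 m³

ΔV ≈ 9.28 × 10^6 m³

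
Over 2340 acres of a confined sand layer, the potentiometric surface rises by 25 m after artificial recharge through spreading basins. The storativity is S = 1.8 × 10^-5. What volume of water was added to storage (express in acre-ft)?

A = 2340 acres = 9.47 × 10^6 m²
ΔV = S × A × Δh = 1.8 × 10^-5 × 9.47 × 10^6 m² × 25 m = 4261 m³
ΔV = 4261 m³ = 3.455 acre-ft

ΔV ≈ 3.45 acre-ft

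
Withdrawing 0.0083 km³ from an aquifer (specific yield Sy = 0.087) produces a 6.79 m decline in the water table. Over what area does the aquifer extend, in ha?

ΔV = 0.0083 km³ = 8.3 × 10^6 m³
A = ΔV / (Sy × Δh) = 8.3 × 10^6 / (0.087 × 6.79) = 1.405 × 10^7 m²
A = 1.405 × 10^7 m² = 1405 ha

A ≈ 1410 ha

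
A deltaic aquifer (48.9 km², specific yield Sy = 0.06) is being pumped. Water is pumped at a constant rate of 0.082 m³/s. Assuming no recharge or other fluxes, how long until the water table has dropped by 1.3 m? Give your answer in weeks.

A = 48.9 km² = 4.89 × 10^7 m²
ΔV = Sy × A × Δh = 0.06 × 4.89 × 10^7 × 1.3 = 3.814 × 10^6 m³
Q = 0.082 m³/s = 7085 m³/d
t = ΔV / Q = 3.814 × 10^6 m³ / 7085 m³/d = 538.4 d
t = 538.4 d ≈ 76.91 weeks

t ≈ 76.9 weeks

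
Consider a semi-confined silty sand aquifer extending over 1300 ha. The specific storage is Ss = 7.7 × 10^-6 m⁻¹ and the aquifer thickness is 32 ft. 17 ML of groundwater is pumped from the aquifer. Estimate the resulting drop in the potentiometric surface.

Δh ≈ 17.4 m

b = 32 ft = 9.754 m
S = Ss × b = 7.7 × 10^-6 m⁻¹ × 9.754 m = 7.51 × 10^-5
A = 1300 ha = 1.3 × 10^7 m²
ΔV = 17 ML = 17000 m³
Δh = ΔV / (S × A) = 17000 m³ / (7.51 × 10^-5 × 1.3 × 10^7 m²) = 17.41 m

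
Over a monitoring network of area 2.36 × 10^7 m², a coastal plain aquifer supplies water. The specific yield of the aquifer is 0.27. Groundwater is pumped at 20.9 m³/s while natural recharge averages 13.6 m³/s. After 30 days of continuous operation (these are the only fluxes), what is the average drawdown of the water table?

Net abstraction = 20.9 − 13.6 = 7.3 m³/s
Q_net = 7.3 m³/s = 6.307 × 10^5 m³/d
ΔV = Q × t = 6.307 × 10^5 m³/d × 30 d = 1.892 × 10^7 m³
Δh = ΔV / (Sy × A) = 1.892 × 10^7 / (0.27 × 2.36 × 10^7) = 2.969 m

Δh ≈ 2.97 m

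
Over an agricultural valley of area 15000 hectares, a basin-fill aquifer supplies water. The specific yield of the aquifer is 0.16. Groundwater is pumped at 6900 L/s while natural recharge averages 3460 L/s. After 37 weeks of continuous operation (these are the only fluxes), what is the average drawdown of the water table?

Δh ≈ 3.21 m

A = 15000 hectares = 1.5 × 10^8 m²
Net abstraction = 6900 − 3460 = 3440 L/s
Q_net = 3440 L/s = 2.972 × 10^5 m³/d
t = 37 weeks = 259 d
ΔV = Q × t = 2.972 × 10^5 m³/d × 259 d = 7.698 × 10^7 m³
Δh = ΔV / (Sy × A) = 7.698 × 10^7 / (0.16 × 1.5 × 10^8) = 3.207 m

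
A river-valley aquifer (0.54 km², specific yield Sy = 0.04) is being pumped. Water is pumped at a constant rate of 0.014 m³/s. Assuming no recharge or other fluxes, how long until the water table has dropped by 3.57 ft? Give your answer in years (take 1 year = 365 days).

A = 0.54 km² = 5.4 × 10^5 m²
Δh = 3.57 ft = 1.088 m
ΔV = Sy × A × Δh = 0.04 × 5.4 × 10^5 × 1.088 = 23500 m³
Q = 0.014 m³/s = 1210 m³/d
t = ΔV / Q = 23500 m³ / 1210 m³/d = 19.43 d
t = 19.43 d ≈ 0.05324 years

t ≈ 0.0532 years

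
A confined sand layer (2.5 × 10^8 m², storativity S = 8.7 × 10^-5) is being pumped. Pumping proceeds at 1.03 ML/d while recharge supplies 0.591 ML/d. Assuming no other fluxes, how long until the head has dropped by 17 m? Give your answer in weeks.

ΔV = S × A × Δh = 8.7 × 10^-5 × 2.5 × 10^8 × 17 = 3.697 × 10^5 m³
Net withdrawal = 1.03 − 0.591 = 0.439 ML/d = 439 m³/d
t = ΔV / Q = 3.697 × 10^5 m³ / 439 m³/d = 842.3 d
t = 842.3 d ≈ 120.3 weeks

t ≈ 120 weeks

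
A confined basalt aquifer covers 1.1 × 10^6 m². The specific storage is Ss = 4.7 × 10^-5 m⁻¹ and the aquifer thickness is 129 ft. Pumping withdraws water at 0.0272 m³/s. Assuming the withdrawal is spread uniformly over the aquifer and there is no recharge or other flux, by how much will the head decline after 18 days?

Δh ≈ 20.8 m

b = 129 ft = 39.32 m
S = Ss × b = 4.7 × 10^-5 m⁻¹ × 39.32 m = 1.848 × 10^-3
Q = 0.0272 m³/s = 2350 m³/d
ΔV = Q × t = 2350 m³/d × 18 d = 42300 m³
Δh = ΔV / (S × A) = 42300 / (0.001848 × 1.1 × 10^6) = 20.81 m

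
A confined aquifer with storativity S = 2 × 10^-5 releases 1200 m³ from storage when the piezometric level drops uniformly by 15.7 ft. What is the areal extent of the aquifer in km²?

Δh = 15.7 ft = 4.785 m
A = ΔV / (S × Δh) = 1200 / (2 × 10^-5 × 4.785) = 1.254 × 10^7 m²
A = 1.254 × 10^7 m² = 12.54 km²

A ≈ 12.5 km²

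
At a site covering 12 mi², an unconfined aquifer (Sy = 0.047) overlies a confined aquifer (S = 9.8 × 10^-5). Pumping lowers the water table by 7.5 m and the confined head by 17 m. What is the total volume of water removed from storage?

A = 12 mi² = 3.108 × 10^7 m²
Unconfined: ΔV_u = Sy × A × Δh_u = 0.047 × 3.108 × 10^7 × 7.5 = 1.096 × 10^7 m³
Confined: ΔV_c = S × A × Δh_c = 9.8 × 10^-5 × 3.108 × 10^7 × 17 = 51780 m³
Total ΔV = 1.096 × 10^7 + 51780 = 1.101 × 10^7 m³

ΔV ≈ 1.1 × 10^7 m³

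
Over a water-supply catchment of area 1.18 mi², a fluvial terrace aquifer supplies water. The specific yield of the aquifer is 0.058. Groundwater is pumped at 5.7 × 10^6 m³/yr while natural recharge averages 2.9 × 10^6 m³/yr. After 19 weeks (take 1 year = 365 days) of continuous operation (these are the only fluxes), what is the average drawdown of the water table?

Δh ≈ 5.76 m

A = 1.18 mi² = 3.056 × 10^6 m²
Net abstraction = 5.7 × 10^6 − 2.9 × 10^6 = 2.8 × 10^6 m³/yr
Q_net = 2.8 × 10^6 m³/yr = 7671 m³/d
t = 19 weeks = 133 d
ΔV = Q × t = 7671 m³/d × 133 d = 1.02 × 10^6 m³
Δh = ΔV / (Sy × A) = 1.02 × 10^6 / (0.058 × 3.056 × 10^6) = 5.756 m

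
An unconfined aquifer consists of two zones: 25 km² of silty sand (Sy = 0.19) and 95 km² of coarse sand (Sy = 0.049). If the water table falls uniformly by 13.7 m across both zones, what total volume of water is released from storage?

A₁ = 25 km² = 2.5 × 10^7 m²; A₂ = 95 km² = 9.5 × 10^7 m²
ΔV₁ = 0.19 × 2.5 × 10^7 × 13.7 = 6.508 × 10^7 m³
ΔV₂ = 0.049 × 9.5 × 10^7 × 13.7 = 6.377 × 10^7 m³
ΔV = ΔV₁ + ΔV₂ = 1.288 × 10^8 m³

ΔV ≈ 1.29 × 10^8 m³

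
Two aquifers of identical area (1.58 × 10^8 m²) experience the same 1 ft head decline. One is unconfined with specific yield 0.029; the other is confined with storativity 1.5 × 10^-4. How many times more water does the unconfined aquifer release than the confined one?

ΔV_u / ΔV_c ≈ 193

Δh = 1 ft = 0.3048 m
Unconfined: ΔV_u = Sy × A × Δh = 0.029 × 1.58 × 10^8 × 0.3048 = 1.397 × 10^6 m³
Confined: ΔV_c = S × A × Δh = 1.5 × 10^-4 × 1.58 × 10^8 × 0.3048 = 7224 m³
Ratio = ΔV_u / ΔV_c = Sy / S = 0.029 / 1.5 × 10^-4 = 193.3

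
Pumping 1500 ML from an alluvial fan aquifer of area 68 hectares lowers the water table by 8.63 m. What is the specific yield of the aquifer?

A = 68 hectares = 6.8 × 10^5 m²
ΔV = 1500 ML = 1.5 × 10^6 m³
Sy = ΔV / (A × Δh) = 1.5 × 10^6 m³ / (6.8 × 10^5 m² × 8.63 m) = 0.2556

Sy ≈ 0.26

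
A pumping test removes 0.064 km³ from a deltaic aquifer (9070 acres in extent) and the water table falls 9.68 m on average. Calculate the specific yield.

Sy ≈ 0.18

A = 9070 acres = 3.67 × 10^7 m²
ΔV = 0.064 km³ = 6.4 × 10^7 m³
Sy = ΔV / (A × Δh) = 6.4 × 10^7 m³ / (3.67 × 10^7 m² × 9.68 m) = 0.1801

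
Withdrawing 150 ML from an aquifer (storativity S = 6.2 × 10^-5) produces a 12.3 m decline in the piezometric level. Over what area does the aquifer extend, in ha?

ΔV = 150 ML = 1.5 × 10^5 m³
A = ΔV / (S × Δh) = 1.5 × 10^5 / (6.2 × 10^-5 × 12.3) = 1.967 × 10^8 m²
A = 1.967 × 10^8 m² = 19670 ha

A ≈ 19700 ha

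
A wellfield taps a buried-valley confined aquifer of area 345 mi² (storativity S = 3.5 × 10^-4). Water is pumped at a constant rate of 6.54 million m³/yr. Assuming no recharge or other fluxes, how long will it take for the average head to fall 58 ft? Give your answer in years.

t ≈ 0.845 years

A = 345 mi² = 8.935 × 10^8 m²
Δh = 58 ft = 17.68 m
ΔV = S × A × Δh = 3.5 × 10^-4 × 8.935 × 10^8 × 17.68 = 5.529 × 10^6 m³
Q = 6.54 million m³/yr = 17920 m³/d
t = ΔV / Q = 5.529 × 10^6 m³ / 17920 m³/d = 308.6 d
t = 308.6 d ≈ 0.8454 years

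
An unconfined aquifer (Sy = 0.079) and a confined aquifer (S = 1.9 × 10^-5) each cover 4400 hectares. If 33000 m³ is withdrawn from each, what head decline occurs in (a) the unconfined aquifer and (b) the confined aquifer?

Δh_u ≈ 0.00949 m; Δh_c ≈ 39.5 m

A = 4400 hectares = 4.4 × 10^7 m²
Unconfined: Δh_u = ΔV/(Sy·A) = 33000/(0.079 × 4.4 × 10^7) = 0.009494 m
Confined: Δh_c = ΔV/(S·A) = 33000/(1.9 × 10^-5 × 4.4 × 10^7) = 39.47 m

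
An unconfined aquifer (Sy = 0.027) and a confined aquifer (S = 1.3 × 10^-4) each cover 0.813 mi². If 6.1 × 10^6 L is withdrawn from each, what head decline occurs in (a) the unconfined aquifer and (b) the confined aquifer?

Δh_u ≈ 0.107 m; Δh_c ≈ 22.3 m

A = 0.813 mi² = 2.106 × 10^6 m²
ΔV = 6.1 × 10^6 L = 6100 m³
Unconfined: Δh_u = ΔV/(Sy·A) = 6100/(0.027 × 2.106 × 10^6) = 0.1073 m
Confined: Δh_c = ΔV/(S·A) = 6100/(1.3 × 10^-4 × 2.106 × 10^6) = 22.28 m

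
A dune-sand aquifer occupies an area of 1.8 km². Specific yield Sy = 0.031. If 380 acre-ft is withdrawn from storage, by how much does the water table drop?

Δh ≈ 8.4 m

A = 1.8 km² = 1.8 × 10^6 m²
ΔV = 380 acre-ft = 4.687 × 10^5 m³
Δh = ΔV / (Sy × A) = 4.687 × 10^5 m³ / (0.031 × 1.8 × 10^6 m²) = 8.4 m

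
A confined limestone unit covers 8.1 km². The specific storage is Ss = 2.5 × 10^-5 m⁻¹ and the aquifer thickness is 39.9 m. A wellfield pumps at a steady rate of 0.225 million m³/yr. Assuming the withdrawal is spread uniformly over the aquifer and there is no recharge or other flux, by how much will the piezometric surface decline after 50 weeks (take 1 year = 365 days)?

Δh ≈ 26.7 m

S = Ss × b = 2.5 × 10^-5 m⁻¹ × 39.9 m = 9.975 × 10^-4
A = 8.1 km² = 8.1 × 10^6 m²
Q = 0.225 million m³/yr = 616.4 m³/d
t = 50 weeks = 350 d
ΔV = Q × t = 616.4 m³/d × 350 d = 2.158 × 10^5 m³
Δh = ΔV / (S × A) = 2.158 × 10^5 / (9.975 × 10^-4 × 8.1 × 10^6) = 26.7 m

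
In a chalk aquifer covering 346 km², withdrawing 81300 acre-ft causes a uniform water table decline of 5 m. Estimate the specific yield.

Sy ≈ 0.058

A = 346 km² = 3.46 × 10^8 m²
ΔV = 81300 acre-ft = 1.003 × 10^8 m³
Sy = ΔV / (A × Δh) = 1.003 × 10^8 m³ / (3.46 × 10^8 m² × 5 m) = 0.05797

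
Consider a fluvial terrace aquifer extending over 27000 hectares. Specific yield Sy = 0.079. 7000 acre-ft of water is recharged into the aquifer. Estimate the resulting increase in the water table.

Δh ≈ 0.405 m

A = 27000 hectares = 2.7 × 10^8 m²
ΔV = 7000 acre-ft = 8.634 × 10^6 m³
Δh = ΔV / (Sy × A) = 8.634 × 10^6 m³ / (0.079 × 2.7 × 10^8 m²) = 0.4048 m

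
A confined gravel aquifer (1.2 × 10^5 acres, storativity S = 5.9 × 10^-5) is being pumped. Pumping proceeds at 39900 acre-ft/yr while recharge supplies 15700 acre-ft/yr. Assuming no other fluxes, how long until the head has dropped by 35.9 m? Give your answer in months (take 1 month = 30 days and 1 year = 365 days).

A = 1.2 × 10^5 acres = 4.856 × 10^8 m²
ΔV = S × A × Δh = 5.9 × 10^-5 × 4.856 × 10^8 × 35.9 = 1.029 × 10^6 m³
Net withdrawal = 39900 − 15700 = 24200 acre-ft/yr = 81780 m³/d
t = ΔV / Q = 1.029 × 10^6 m³ / 81780 m³/d = 12.58 d
t = 12.58 d ≈ 0.4192 months

t ≈ 0.419 months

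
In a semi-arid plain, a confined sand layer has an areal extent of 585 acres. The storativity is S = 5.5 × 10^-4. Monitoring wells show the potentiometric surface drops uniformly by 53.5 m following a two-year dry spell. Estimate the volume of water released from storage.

A = 585 acres = 2.367 × 10^6 m²
ΔV = S × A × Δh = 5.5 × 10^-4 × 2.367 × 10^6 m² × 53.5 m = 69660 m³

ΔV ≈ 69700 m³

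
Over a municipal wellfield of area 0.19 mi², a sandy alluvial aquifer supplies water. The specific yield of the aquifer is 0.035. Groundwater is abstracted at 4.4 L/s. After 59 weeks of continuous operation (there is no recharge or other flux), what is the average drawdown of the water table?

Δh ≈ 9.12 m

A = 0.19 mi² = 4.921 × 10^5 m²
Q = 4.4 L/s = 380.2 m³/d
t = 59 weeks = 413 d
ΔV = Q × t = 380.2 m³/d × 413 d = 1.57 × 10^5 m³
Δh = ΔV / (Sy × A) = 1.57 × 10^5 / (0.035 × 4.921 × 10^5) = 9.116 m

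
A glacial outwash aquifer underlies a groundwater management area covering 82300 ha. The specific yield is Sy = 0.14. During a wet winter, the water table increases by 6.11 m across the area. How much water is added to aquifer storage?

ΔV ≈ 7.04 × 10^8 m³

A = 82300 ha = 8.23 × 10^8 m²
ΔV = Sy × A × Δh = 0.14 × 8.23 × 10^8 m² × 6.11 m = 7.04 × 10^8 m³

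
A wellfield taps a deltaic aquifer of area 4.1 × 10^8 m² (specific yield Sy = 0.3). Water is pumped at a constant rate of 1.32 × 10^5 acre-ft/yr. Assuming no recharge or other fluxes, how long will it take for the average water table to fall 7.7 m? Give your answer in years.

ΔV = Sy × A × Δh = 0.3 × 4.1 × 10^8 × 7.7 = 9.471 × 10^8 m³
Q = 1.32 × 10^5 acre-ft/yr = 4.461 × 10^5 m³/d
t = ΔV / Q = 9.471 × 10^8 m³ / 4.461 × 10^5 m³/d = 2123 d
t = 2123 d ≈ 5.817 years

t ≈ 5.82 years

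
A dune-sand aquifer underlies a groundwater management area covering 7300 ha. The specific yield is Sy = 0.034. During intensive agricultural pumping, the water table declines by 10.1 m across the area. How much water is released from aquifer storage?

A = 7300 ha = 7.3 × 10^7 m²
ΔV = Sy × A × Δh = 0.034 × 7.3 × 10^7 m² × 10.1 m = 2.507 × 10^7 m³

ΔV ≈ 2.51 × 10^7 m³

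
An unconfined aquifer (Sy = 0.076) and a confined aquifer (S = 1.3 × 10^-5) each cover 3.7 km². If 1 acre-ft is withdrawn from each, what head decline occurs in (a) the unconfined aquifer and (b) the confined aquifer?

A = 3.7 km² = 3.7 × 10^6 m²
ΔV = 1 acre-ft = 1233 m³
Unconfined: Δh_u = ΔV/(Sy·A) = 1233/(0.076 × 3.7 × 10^6) = 0.004386 m
Confined: Δh_c = ΔV/(S·A) = 1233/(1.3 × 10^-5 × 3.7 × 10^6) = 25.64 m

Δh_u ≈ 0.00439 m; Δh_c ≈ 25.6 m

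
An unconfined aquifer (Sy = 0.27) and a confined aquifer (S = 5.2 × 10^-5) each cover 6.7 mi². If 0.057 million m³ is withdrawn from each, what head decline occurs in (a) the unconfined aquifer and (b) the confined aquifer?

A = 6.7 mi² = 1.735 × 10^7 m²
ΔV = 0.057 million m³ = 57000 m³
Unconfined: Δh_u = ΔV/(Sy·A) = 57000/(0.27 × 1.735 × 10^7) = 0.01217 m
Confined: Δh_c = ΔV/(S·A) = 57000/(5.2 × 10^-5 × 1.735 × 10^7) = 63.17 m

Δh_u ≈ 0.0122 m; Δh_c ≈ 63.2 m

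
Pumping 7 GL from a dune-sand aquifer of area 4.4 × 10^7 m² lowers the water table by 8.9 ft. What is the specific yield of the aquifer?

Sy ≈ 0.059

Δh = 8.9 ft = 2.713 m
ΔV = 7 GL = 7 × 10^6 m³
Sy = ΔV / (A × Δh) = 7 × 10^6 m³ / (4.4 × 10^7 m² × 2.713 m) = 0.05865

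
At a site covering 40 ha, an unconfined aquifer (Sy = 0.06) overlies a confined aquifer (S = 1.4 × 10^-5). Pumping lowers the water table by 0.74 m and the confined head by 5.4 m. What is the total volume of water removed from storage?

ΔV ≈ 17800 m³

A = 40 ha = 4 × 10^5 m²
Unconfined: ΔV_u = Sy × A × Δh_u = 0.06 × 4 × 10^5 × 0.74 = 17760 m³
Confined: ΔV_c = S × A × Δh_c = 1.4 × 10^-5 × 4 × 10^5 × 5.4 = 30.24 m³
Total ΔV = 17760 + 30.24 = 17790 m³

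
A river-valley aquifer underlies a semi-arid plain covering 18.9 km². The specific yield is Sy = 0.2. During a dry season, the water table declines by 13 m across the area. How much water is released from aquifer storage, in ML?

ΔV ≈ 49100 ML

A = 18.9 km² = 1.89 × 10^7 m²
ΔV = Sy × A × Δh = 0.2 × 1.89 × 10^7 m² × 13 m = 4.914 × 10^7 m³
ΔV = 4.914 × 10^7 m³ = 49140 ML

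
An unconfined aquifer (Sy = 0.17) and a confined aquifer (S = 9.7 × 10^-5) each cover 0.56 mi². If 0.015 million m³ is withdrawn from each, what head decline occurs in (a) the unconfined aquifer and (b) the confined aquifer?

A = 0.56 mi² = 1.45 × 10^6 m²
ΔV = 0.015 million m³ = 15000 m³
Unconfined: Δh_u = ΔV/(Sy·A) = 15000/(0.17 × 1.45 × 10^6) = 0.06084 m
Confined: Δh_c = ΔV/(S·A) = 15000/(9.7 × 10^-5 × 1.45 × 10^6) = 106.6 m

Δh_u ≈ 0.0608 m; Δh_c ≈ 107 m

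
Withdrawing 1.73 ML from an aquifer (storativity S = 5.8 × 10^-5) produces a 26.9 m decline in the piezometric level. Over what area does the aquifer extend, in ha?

A ≈ 111 ha

ΔV = 1.73 ML = 1730 m³
A = ΔV / (S × Δh) = 1730 / (5.8 × 10^-5 × 26.9) = 1.109 × 10^6 m²
A = 1.109 × 10^6 m² = 110.9 ha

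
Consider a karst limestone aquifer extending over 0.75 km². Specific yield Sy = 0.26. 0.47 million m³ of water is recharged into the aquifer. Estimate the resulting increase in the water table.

Δh ≈ 2.41 m

A = 0.75 km² = 7.5 × 10^5 m²
ΔV = 0.47 million m³ = 4.7 × 10^5 m³
Δh = ΔV / (Sy × A) = 4.7 × 10^5 m³ / (0.26 × 7.5 × 10^5 m²) = 2.41 m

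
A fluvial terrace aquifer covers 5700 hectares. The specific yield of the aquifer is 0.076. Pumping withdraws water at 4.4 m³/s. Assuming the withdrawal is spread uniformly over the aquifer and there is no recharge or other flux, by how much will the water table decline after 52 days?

Δh ≈ 4.56 m

A = 5700 hectares = 5.7 × 10^7 m²
Q = 4.4 m³/s = 3.802 × 10^5 m³/d
ΔV = Q × t = 3.802 × 10^5 m³/d × 52 d = 1.977 × 10^7 m³
Δh = ΔV / (Sy × A) = 1.977 × 10^7 / (0.076 × 5.7 × 10^7) = 4.563 m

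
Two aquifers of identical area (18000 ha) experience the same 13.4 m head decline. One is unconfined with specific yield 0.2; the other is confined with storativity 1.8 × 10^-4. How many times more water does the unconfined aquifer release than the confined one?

A = 18000 ha = 1.8 × 10^8 m²
Unconfined: ΔV_u = Sy × A × Δh = 0.2 × 1.8 × 10^8 × 13.4 = 4.824 × 10^8 m³
Confined: ΔV_c = S × A × Δh = 1.8 × 10^-4 × 1.8 × 10^8 × 13.4 = 4.342 × 10^5 m³
Ratio = ΔV_u / ΔV_c = Sy / S = 0.2 / 1.8 × 10^-4 = 1111

ΔV_u / ΔV_c ≈ 1110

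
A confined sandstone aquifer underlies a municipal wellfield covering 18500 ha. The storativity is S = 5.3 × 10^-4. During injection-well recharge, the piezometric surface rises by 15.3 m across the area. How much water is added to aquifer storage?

ΔV ≈ 1.5 × 10^6 m³

A = 18500 ha = 1.85 × 10^8 m²
ΔV = S × A × Δh = 5.3 × 10^-4 × 1.85 × 10^8 m² × 15.3 m = 1.5 × 10^6 m³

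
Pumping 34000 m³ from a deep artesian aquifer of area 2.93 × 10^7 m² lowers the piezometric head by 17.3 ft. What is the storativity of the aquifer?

Δh = 17.3 ft = 5.273 m
S = ΔV / (A × Δh) = 34000 m³ / (2.93 × 10^7 m² × 5.273 m) = 2.201 × 10^-4

S ≈ 2.2 × 10^-4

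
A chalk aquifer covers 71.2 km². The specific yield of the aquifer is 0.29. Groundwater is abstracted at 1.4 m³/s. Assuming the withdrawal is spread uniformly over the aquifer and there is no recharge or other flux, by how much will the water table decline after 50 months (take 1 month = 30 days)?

Δh ≈ 8.79 m

A = 71.2 km² = 7.12 × 10^7 m²
Q = 1.4 m³/s = 1.21 × 10^5 m³/d
t = 50 months = 1500 d
ΔV = Q × t = 1.21 × 10^5 m³/d × 1500 d = 1.814 × 10^8 m³
Δh = ΔV / (Sy × A) = 1.814 × 10^8 / (0.29 × 7.12 × 10^7) = 8.787 m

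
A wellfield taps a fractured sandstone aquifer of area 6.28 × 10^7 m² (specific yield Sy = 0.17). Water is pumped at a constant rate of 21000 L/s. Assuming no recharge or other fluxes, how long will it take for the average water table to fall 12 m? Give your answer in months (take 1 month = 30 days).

t ≈ 2.35 months

ΔV = Sy × A × Δh = 0.17 × 6.28 × 10^7 × 12 = 1.281 × 10^8 m³
Q = 21000 L/s = 1.814 × 10^6 m³/d
t = ΔV / Q = 1.281 × 10^8 m³ / 1.814 × 10^6 m³/d = 70.61 d
t = 70.61 d ≈ 2.354 months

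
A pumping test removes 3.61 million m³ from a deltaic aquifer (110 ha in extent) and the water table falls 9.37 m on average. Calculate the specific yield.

Sy ≈ 0.35

A = 110 ha = 1.1 × 10^6 m²
ΔV = 3.61 million m³ = 3.61 × 10^6 m³
Sy = ΔV / (A × Δh) = 3.61 × 10^6 m³ / (1.1 × 10^6 m² × 9.37 m) = 0.3502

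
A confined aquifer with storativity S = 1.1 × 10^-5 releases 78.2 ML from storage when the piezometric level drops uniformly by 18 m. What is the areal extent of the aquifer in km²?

ΔV = 78.2 ML = 78200 m³
A = ΔV / (S × Δh) = 78200 / (1.1 × 10^-5 × 18) = 3.949 × 10^8 m²
A = 3.949 × 10^8 m² = 394.9 km²

A ≈ 395 km²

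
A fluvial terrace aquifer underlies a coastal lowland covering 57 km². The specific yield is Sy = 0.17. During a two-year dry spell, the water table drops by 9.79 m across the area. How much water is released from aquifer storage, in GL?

A = 57 km² = 5.7 × 10^7 m²
ΔV = Sy × A × Δh = 0.17 × 5.7 × 10^7 m² × 9.79 m = 9.487 × 10^7 m³
ΔV = 9.487 × 10^7 m³ = 94.87 GL

ΔV ≈ 94.9 GL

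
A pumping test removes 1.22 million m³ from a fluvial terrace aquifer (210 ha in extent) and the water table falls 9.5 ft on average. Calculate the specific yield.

A = 210 ha = 2.1 × 10^6 m²
Δh = 9.5 ft = 2.896 m
ΔV = 1.22 million m³ = 1.22 × 10^6 m³
Sy = ΔV / (A × Δh) = 1.22 × 10^6 m³ / (2.1 × 10^6 m² × 2.896 m) = 0.2006

Sy ≈ 0.2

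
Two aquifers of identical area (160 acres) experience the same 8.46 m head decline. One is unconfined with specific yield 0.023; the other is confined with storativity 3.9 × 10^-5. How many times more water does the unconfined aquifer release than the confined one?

ΔV_u / ΔV_c ≈ 590

A = 160 acres = 6.475 × 10^5 m²
Unconfined: ΔV_u = Sy × A × Δh = 0.023 × 6.475 × 10^5 × 8.46 = 1.26 × 10^5 m³
Confined: ΔV_c = S × A × Δh = 3.9 × 10^-5 × 6.475 × 10^5 × 8.46 = 213.6 m³
Ratio = ΔV_u / ΔV_c = Sy / S = 0.023 / 3.9 × 10^-5 = 589.7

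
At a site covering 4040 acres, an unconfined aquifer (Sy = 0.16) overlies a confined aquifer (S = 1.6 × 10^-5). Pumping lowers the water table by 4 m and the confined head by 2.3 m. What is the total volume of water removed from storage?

ΔV ≈ 1.05 × 10^7 m³

A = 4040 acres = 1.635 × 10^7 m²
Unconfined: ΔV_u = Sy × A × Δh_u = 0.16 × 1.635 × 10^7 × 4 = 1.046 × 10^7 m³
Confined: ΔV_c = S × A × Δh_c = 1.6 × 10^-5 × 1.635 × 10^7 × 2.3 = 601.7 m³
Total ΔV = 1.046 × 10^7 + 601.7 = 1.046 × 10^7 m³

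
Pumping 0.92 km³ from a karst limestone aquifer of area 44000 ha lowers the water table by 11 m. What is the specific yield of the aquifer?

A = 44000 ha = 4.4 × 10^8 m²
ΔV = 0.92 km³ = 9.2 × 10^8 m³
Sy = ΔV / (A × Δh) = 9.2 × 10^8 m³ / (4.4 × 10^8 m² × 11 m) = 0.1901

Sy ≈ 0.19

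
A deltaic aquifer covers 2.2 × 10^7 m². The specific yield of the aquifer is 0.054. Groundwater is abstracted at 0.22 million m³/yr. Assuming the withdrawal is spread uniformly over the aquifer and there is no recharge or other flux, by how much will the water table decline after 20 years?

Δh ≈ 3.7 m

Q = 0.22 million m³/yr = 602.7 m³/d
t = 20 years = 7300 d
ΔV = Q × t = 602.7 m³/d × 7300 d = 4.4 × 10^6 m³
Δh = ΔV / (Sy × A) = 4.4 × 10^6 / (0.054 × 2.2 × 10^7) = 3.704 m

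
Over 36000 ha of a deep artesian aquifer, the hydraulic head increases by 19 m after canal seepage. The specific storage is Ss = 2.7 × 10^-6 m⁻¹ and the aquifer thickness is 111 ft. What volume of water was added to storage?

b = 111 ft = 33.83 m
S = Ss × b = 2.7 × 10^-6 m⁻¹ × 33.83 m = 9.135 × 10^-5
A = 36000 ha = 3.6 × 10^8 m²
ΔV = S × A × Δh = 9.135 × 10^-5 × 3.6 × 10^8 m² × 19 m = 6.248 × 10^5 m³

ΔV ≈ 6.25 × 10^5 m³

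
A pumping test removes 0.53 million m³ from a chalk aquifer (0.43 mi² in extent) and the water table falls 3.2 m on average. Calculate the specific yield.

Sy ≈ 0.15

A = 0.43 mi² = 1.114 × 10^6 m²
ΔV = 0.53 million m³ = 5.3 × 10^5 m³
Sy = ΔV / (A × Δh) = 5.3 × 10^5 m³ / (1.114 × 10^6 m² × 3.2 m) = 0.1487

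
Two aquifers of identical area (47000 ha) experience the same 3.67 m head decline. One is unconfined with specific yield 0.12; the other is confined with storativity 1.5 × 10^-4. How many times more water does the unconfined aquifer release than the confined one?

A = 47000 ha = 4.7 × 10^8 m²
Unconfined: ΔV_u = Sy × A × Δh = 0.12 × 4.7 × 10^8 × 3.67 = 2.07 × 10^8 m³
Confined: ΔV_c = S × A × Δh = 1.5 × 10^-4 × 4.7 × 10^8 × 3.67 = 2.587 × 10^5 m³
Ratio = ΔV_u / ΔV_c = Sy / S = 0.12 / 1.5 × 10^-4 = 800

ΔV_u / ΔV_c ≈ 800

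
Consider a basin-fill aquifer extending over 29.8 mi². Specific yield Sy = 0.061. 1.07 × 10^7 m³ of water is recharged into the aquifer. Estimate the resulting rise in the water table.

Δh ≈ 2.27 m

A = 29.8 mi² = 7.718 × 10^7 m²
Δh = ΔV / (Sy × A) = 1.07 × 10^7 m³ / (0.061 × 7.718 × 10^7 m²) = 2.273 m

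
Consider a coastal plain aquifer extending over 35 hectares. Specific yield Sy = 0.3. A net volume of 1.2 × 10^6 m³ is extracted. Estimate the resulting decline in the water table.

A = 35 hectares = 3.5 × 10^5 m²
Δh = ΔV / (Sy × A) = 1.2 × 10^6 m³ / (0.3 × 3.5 × 10^5 m²) = 11.43 m

Δh ≈ 11.4 m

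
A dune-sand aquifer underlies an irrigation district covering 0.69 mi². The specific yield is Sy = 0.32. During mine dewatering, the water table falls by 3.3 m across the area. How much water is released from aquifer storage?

A = 0.69 mi² = 1.787 × 10^6 m²
ΔV = Sy × A × Δh = 0.32 × 1.787 × 10^6 m² × 3.3 m = 1.887 × 10^6 m³

ΔV ≈ 1.89 × 10^6 m³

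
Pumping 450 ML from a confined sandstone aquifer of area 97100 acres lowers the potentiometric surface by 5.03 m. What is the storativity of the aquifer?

S ≈ 2.3 × 10^-4

A = 97100 acres = 3.929 × 10^8 m²
ΔV = 450 ML = 4.5 × 10^5 m³
S = ΔV / (A × Δh) = 4.5 × 10^5 m³ / (3.929 × 10^8 m² × 5.03 m) = 2.277 × 10^-4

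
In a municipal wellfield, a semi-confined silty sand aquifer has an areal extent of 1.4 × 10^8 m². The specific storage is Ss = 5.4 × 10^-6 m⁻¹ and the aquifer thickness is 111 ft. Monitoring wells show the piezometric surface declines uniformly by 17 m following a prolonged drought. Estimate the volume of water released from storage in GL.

ΔV ≈ 0.435 GL

b = 111 ft = 33.83 m
S = Ss × b = 5.4 × 10^-6 m⁻¹ × 33.83 m = 1.827 × 10^-4
ΔV = S × A × Δh = 1.827 × 10^-4 × 1.4 × 10^8 m² × 17 m = 4.348 × 10^5 m³
ΔV = 4.348 × 10^5 m³ = 0.4348 GL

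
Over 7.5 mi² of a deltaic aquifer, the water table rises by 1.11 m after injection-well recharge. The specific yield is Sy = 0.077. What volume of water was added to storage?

ΔV ≈ 1.66 × 10^6 m³

A = 7.5 mi² = 1.942 × 10^7 m²
ΔV = Sy × A × Δh = 0.077 × 1.942 × 10^7 m² × 1.11 m = 1.66 × 10^6 m³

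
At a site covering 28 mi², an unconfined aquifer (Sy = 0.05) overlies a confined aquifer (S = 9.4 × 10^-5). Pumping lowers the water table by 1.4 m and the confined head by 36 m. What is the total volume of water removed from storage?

ΔV ≈ 5.32 × 10^6 m³

A = 28 mi² = 7.252 × 10^7 m²
Unconfined: ΔV_u = Sy × A × Δh_u = 0.05 × 7.252 × 10^7 × 1.4 = 5.076 × 10^6 m³
Confined: ΔV_c = S × A × Δh_c = 9.4 × 10^-5 × 7.252 × 10^7 × 36 = 2.454 × 10^5 m³
Total ΔV = 5.076 × 10^6 + 2.454 × 10^5 = 5.322 × 10^6 m³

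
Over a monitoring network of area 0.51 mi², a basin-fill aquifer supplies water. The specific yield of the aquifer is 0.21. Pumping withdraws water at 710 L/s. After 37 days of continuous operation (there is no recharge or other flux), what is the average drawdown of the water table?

Δh ≈ 8.18 m

A = 0.51 mi² = 1.321 × 10^6 m²
Q = 710 L/s = 61340 m³/d
ΔV = Q × t = 61340 m³/d × 37 d = 2.27 × 10^6 m³
Δh = ΔV / (Sy × A) = 2.27 × 10^6 / (0.21 × 1.321 × 10^6) = 8.183 m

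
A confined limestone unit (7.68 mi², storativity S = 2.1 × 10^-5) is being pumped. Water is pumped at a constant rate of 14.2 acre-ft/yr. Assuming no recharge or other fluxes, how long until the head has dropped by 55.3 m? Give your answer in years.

A = 7.68 mi² = 1.989 × 10^7 m²
ΔV = S × A × Δh = 2.1 × 10^-5 × 1.989 × 10^7 × 55.3 = 23100 m³
Q = 14.2 acre-ft/yr = 47.99 m³/d
t = ΔV / Q = 23100 m³ / 47.99 m³/d = 481.4 d
t = 481.4 d ≈ 1.319 years

t ≈ 1.32 years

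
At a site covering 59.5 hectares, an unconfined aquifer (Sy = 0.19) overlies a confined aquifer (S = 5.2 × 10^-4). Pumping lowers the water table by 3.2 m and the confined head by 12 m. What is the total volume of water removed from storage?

ΔV ≈ 3.65 × 10^5 m³

A = 59.5 hectares = 5.95 × 10^5 m²
Unconfined: ΔV_u = Sy × A × Δh_u = 0.19 × 5.95 × 10^5 × 3.2 = 3.618 × 10^5 m³
Confined: ΔV_c = S × A × Δh_c = 5.2 × 10^-4 × 5.95 × 10^5 × 12 = 3713 m³
Total ΔV = 3.618 × 10^5 + 3713 = 3.655 × 10^5 m³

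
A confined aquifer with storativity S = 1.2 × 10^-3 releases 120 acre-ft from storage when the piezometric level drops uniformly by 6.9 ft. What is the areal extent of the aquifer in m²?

A ≈ 5.87 × 10^7 m²

Δh = 6.9 ft = 2.103 m
ΔV = 120 acre-ft = 1.48 × 10^5 m³
A = ΔV / (S × Δh) = 1.48 × 10^5 / (0.0012 × 2.103) = 5.865 × 10^7 m²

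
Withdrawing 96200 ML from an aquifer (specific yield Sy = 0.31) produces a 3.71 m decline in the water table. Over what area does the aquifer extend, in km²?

ΔV = 96200 ML = 9.62 × 10^7 m³
A = ΔV / (Sy × Δh) = 9.62 × 10^7 / (0.31 × 3.71) = 8.364 × 10^7 m²
A = 8.364 × 10^7 m² = 83.64 km²

A ≈ 83.6 km²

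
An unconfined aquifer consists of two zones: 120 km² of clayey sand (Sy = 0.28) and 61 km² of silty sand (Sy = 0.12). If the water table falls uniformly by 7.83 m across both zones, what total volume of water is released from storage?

A₁ = 120 km² = 1.2 × 10^8 m²; A₂ = 61 km² = 6.1 × 10^7 m²
ΔV₁ = 0.28 × 1.2 × 10^8 × 7.83 = 2.631 × 10^8 m³
ΔV₂ = 0.12 × 6.1 × 10^7 × 7.83 = 5.732 × 10^7 m³
ΔV = ΔV₁ + ΔV₂ = 3.204 × 10^8 m³

ΔV ≈ 3.2 × 10^8 m³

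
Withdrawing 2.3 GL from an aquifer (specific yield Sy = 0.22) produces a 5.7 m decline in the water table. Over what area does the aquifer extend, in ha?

ΔV = 2.3 GL = 2.3 × 10^6 m³
A = ΔV / (Sy × Δh) = 2.3 × 10^6 / (0.22 × 5.7) = 1.834 × 10^6 m²
A = 1.834 × 10^6 m² = 183.4 ha

A ≈ 183 ha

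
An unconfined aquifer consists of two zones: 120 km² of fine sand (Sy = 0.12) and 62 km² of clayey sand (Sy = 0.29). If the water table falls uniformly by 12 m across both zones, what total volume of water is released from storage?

A₁ = 120 km² = 1.2 × 10^8 m²; A₂ = 62 km² = 6.2 × 10^7 m²
ΔV₁ = 0.12 × 1.2 × 10^8 × 12 = 1.728 × 10^8 m³
ΔV₂ = 0.29 × 6.2 × 10^7 × 12 = 2.158 × 10^8 m³
ΔV = ΔV₁ + ΔV₂ = 3.886 × 10^8 m³

ΔV ≈ 3.89 × 10^8 m³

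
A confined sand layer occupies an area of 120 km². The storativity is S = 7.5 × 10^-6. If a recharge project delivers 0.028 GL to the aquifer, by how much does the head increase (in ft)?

A = 120 km² = 1.2 × 10^8 m²
ΔV = 0.028 GL = 28000 m³
Δh = ΔV / (S × A) = 28000 m³ / (7.5 × 10^-6 × 1.2 × 10^8 m²) = 31.11 m
Δh = 31.11 m = 102.1 ft

Δh ≈ 102 ft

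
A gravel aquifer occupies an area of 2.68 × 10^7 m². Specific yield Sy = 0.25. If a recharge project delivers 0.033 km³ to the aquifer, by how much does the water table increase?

ΔV = 0.033 km³ = 3.3 × 10^7 m³
Δh = ΔV / (Sy × A) = 3.3 × 10^7 m³ / (0.25 × 2.68 × 10^7 m²) = 4.925 m

Δh ≈ 4.93 m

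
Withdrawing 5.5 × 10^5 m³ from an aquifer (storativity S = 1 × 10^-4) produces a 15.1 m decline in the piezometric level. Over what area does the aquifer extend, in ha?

A = ΔV / (S × Δh) = 5.5 × 10^5 / (1 × 10^-4 × 15.1) = 3.642 × 10^8 m²
A = 3.642 × 10^8 m² = 36420 ha

A ≈ 36400 ha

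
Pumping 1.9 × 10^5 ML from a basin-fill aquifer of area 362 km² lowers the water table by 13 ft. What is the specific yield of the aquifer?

A = 362 km² = 3.62 × 10^8 m²
Δh = 13 ft = 3.962 m
ΔV = 1.9 × 10^5 ML = 1.9 × 10^8 m³
Sy = ΔV / (A × Δh) = 1.9 × 10^8 m³ / (3.62 × 10^8 m² × 3.962 m) = 0.1325

Sy ≈ 0.13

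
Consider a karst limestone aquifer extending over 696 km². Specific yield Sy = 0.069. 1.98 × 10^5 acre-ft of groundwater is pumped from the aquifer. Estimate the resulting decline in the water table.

A = 696 km² = 6.96 × 10^8 m²
ΔV = 1.98 × 10^5 acre-ft = 2.442 × 10^8 m³
Δh = ΔV / (Sy × A) = 2.442 × 10^8 m³ / (0.069 × 6.96 × 10^8 m²) = 5.086 m

Δh ≈ 5.09 m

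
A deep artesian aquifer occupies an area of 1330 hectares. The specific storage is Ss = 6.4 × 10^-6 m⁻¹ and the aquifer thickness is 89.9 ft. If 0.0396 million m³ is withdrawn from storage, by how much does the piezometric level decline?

b = 89.9 ft = 27.4 m
S = Ss × b = 6.4 × 10^-6 m⁻¹ × 27.4 m = 1.754 × 10^-4
A = 1330 hectares = 1.33 × 10^7 m²
ΔV = 0.0396 million m³ = 39600 m³
Δh = ΔV / (S × A) = 39600 m³ / (1.754 × 10^-4 × 1.33 × 10^7 m²) = 16.98 m

Δh ≈ 17 m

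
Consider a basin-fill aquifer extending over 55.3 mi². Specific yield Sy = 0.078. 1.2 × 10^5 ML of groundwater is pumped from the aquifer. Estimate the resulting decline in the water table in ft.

A = 55.3 mi² = 1.432 × 10^8 m²
ΔV = 1.2 × 10^5 ML = 1.2 × 10^8 m³
Δh = ΔV / (Sy × A) = 1.2 × 10^8 m³ / (0.078 × 1.432 × 10^8 m²) = 10.74 m
Δh = 10.74 m = 35.24 ft

Δh ≈ 35.2 ft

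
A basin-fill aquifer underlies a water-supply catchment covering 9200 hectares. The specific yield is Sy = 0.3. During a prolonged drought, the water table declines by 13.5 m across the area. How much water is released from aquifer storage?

A = 9200 hectares = 9.2 × 10^7 m²
ΔV = Sy × A × Δh = 0.3 × 9.2 × 10^7 m² × 13.5 m = 3.726 × 10^8 m³

ΔV ≈ 3.73 × 10^8 m³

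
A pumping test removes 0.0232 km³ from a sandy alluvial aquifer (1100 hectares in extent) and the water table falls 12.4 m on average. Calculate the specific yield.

Sy ≈ 0.17

A = 1100 hectares = 1.1 × 10^7 m²
ΔV = 0.0232 km³ = 2.32 × 10^7 m³
Sy = ΔV / (A × Δh) = 2.32 × 10^7 m³ / (1.1 × 10^7 m² × 12.4 m) = 0.1701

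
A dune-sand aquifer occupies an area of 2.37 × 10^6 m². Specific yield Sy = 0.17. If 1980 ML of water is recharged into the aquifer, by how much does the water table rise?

Δh ≈ 4.91 m

ΔV = 1980 ML = 1.98 × 10^6 m³
Δh = ΔV / (Sy × A) = 1.98 × 10^6 m³ / (0.17 × 2.37 × 10^6 m²) = 4.914 m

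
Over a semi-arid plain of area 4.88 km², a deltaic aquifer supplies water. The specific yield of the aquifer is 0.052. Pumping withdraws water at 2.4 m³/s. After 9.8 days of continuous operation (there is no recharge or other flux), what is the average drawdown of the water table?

Δh ≈ 8.01 m

A = 4.88 km² = 4.88 × 10^6 m²
Q = 2.4 m³/s = 2.074 × 10^5 m³/d
ΔV = Q × t = 2.074 × 10^5 m³/d × 9.8 d = 2.032 × 10^6 m³
Δh = ΔV / (Sy × A) = 2.032 × 10^6 / (0.052 × 4.88 × 10^6) = 8.008 m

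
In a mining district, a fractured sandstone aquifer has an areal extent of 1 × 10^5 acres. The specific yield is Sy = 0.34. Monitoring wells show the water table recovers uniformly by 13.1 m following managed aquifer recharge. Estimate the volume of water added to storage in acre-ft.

ΔV ≈ 1.46 × 10^6 acre-ft

A = 1 × 10^5 acres = 4.047 × 10^8 m²
ΔV = Sy × A × Δh = 0.34 × 4.047 × 10^8 m² × 13.1 m = 1.802 × 10^9 m³
ΔV = 1.802 × 10^9 m³ = 1.461 × 10^6 acre-ft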